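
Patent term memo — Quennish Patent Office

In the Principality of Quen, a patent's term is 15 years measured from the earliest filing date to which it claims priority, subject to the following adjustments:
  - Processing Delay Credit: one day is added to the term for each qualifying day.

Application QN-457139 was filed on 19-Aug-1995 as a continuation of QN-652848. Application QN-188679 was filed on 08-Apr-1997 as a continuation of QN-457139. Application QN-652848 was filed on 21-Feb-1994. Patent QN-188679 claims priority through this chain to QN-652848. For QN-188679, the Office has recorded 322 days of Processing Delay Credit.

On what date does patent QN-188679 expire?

Earliest priority filing: 21 February 1994.
Base term: 21 February 1994 + 15 years → 21 February 2009.
Processing Delay Credit: +322 days → 9 January 2010.

2010-01-09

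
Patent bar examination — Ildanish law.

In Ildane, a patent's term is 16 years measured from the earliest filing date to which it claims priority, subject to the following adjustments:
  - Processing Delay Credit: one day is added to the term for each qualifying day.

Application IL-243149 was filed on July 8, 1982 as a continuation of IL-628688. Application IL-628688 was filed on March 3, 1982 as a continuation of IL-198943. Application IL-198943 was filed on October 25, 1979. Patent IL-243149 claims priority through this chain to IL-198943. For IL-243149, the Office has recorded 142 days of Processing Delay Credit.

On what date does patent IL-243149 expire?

1996-03-15

Earliest priority filing: 25 October 1979.
Base term: 25 October 1979 + 16 years → 25 October 1995.
Processing Delay Credit: +142 days → 15 March 1996.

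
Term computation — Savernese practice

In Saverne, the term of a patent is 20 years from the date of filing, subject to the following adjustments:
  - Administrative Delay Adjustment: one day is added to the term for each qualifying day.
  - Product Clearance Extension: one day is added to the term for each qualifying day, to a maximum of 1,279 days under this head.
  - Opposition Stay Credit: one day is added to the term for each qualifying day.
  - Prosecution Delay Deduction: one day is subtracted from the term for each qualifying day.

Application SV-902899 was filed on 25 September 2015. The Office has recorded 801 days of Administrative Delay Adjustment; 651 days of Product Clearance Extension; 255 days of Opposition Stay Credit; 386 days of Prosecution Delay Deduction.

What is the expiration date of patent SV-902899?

2039-05-08

Base term: filing date + 20 years → 25 September 2035.
Administrative Delay Adjustment: +801 days → 4 December 2037.
Product Clearance Extension: 651 days (within the 1279-day cap) → +651 days → 16 September 2039.
Opposition Stay Credit: +255 days → 28 May 2040.
Prosecution Delay Deduction: −386 days → 8 May 2039.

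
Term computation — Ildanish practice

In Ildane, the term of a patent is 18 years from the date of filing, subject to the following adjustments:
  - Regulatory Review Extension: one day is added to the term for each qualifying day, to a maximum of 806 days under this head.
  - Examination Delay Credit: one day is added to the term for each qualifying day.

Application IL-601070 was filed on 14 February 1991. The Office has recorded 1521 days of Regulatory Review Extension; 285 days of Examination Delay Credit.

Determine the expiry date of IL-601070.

Base term: filing date + 18 years → 14 February 2009.
Regulatory Review Extension: 1521 days claimed exceeds the 806-day cap, so +806 days → 1 May 2011.
Examination Delay Credit: +285 days → 10 February 2012.

2012-02-10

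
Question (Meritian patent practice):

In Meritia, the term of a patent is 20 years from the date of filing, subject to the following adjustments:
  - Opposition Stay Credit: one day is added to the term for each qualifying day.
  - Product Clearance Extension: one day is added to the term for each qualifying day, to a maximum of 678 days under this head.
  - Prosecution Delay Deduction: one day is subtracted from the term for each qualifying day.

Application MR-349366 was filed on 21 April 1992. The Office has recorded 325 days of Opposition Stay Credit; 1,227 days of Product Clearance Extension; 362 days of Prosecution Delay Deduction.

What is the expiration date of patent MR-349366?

January 22, 2014

Base term: filing date + 20 years → 21 April 2012.
Opposition Stay Credit: +325 days → 12 March 2013.
Product Clearance Extension: 1227 days claimed exceeds the 678-day cap, so +678 days → 19 January 2015.
Prosecution Delay Deduction: −362 days → 22 January 2014.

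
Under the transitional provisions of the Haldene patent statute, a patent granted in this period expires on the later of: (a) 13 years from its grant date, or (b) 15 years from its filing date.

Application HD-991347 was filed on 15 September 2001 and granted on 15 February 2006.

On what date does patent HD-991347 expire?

2019-02-15

(a) grant + 13 years → 15 February 2019.
(b) filing + 15 years → 15 September 2016.
Later of the two: 15 February 2019.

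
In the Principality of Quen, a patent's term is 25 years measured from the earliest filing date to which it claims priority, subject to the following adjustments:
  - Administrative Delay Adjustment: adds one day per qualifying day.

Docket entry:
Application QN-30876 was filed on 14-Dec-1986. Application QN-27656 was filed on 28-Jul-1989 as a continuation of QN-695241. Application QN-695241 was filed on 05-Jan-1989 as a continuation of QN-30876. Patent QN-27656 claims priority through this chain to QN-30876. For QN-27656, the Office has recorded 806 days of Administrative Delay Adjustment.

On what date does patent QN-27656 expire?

2014-02-27

Earliest priority filing: 14 December 1986.
Base term: 14 December 1986 + 25 years → 14 December 2011.
Administrative Delay Adjustment: +806 days → 27 February 2014.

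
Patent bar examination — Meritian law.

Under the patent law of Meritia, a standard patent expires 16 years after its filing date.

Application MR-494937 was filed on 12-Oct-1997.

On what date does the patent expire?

2013-10-12

Filing date + 16 years → 12 October 2013.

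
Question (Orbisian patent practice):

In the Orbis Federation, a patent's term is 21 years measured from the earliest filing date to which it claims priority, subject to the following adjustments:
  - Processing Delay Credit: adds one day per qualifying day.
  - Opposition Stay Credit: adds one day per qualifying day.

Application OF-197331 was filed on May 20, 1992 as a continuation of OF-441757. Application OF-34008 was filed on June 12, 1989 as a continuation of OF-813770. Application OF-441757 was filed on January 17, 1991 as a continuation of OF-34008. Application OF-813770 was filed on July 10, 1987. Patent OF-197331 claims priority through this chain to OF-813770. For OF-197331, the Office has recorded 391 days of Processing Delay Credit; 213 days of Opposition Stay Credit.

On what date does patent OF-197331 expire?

Earliest priority filing: 10 July 1987.
Base term: 10 July 1987 + 21 years → 10 July 2008.
Processing Delay Credit: +391 days → 5 August 2009.
Opposition Stay Credit: +213 days → 6 March 2010.

March 6, 2010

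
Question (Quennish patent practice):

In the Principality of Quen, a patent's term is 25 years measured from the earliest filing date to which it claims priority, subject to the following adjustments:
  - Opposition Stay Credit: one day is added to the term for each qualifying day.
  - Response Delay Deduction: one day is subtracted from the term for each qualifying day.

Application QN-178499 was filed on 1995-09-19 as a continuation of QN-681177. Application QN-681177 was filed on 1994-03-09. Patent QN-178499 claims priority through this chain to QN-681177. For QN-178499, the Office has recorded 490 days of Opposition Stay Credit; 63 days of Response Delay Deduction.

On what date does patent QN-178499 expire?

May 9, 2020

Earliest priority filing: 9 March 1994.
Base term: 9 March 1994 + 25 years → 9 March 2019.
Opposition Stay Credit: +490 days → 11 July 2020.
Response Delay Deduction: −63 days → 9 May 2020.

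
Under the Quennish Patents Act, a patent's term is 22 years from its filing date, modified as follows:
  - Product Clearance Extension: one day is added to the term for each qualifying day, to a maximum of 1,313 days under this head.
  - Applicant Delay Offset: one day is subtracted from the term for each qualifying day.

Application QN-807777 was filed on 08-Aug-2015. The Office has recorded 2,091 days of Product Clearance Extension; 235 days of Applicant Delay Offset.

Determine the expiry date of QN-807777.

Base term: filing date + 22 years → 8 August 2037.
Product Clearance Extension: 2091 days claimed exceeds the 1313-day cap, so +1313 days → 13 March 2041.
Applicant Delay Offset: −235 days → 21 July 2040.

July 21, 2040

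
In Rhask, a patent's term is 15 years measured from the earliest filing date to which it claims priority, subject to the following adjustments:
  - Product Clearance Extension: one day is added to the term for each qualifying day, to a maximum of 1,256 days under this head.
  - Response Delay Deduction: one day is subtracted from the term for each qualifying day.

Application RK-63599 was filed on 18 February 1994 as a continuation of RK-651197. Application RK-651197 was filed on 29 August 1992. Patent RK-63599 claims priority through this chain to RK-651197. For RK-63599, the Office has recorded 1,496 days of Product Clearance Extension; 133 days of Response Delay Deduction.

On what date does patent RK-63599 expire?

2010-09-25

Earliest priority filing: 29 August 1992.
Base term: 29 August 1992 + 15 years → 29 August 2007.
Product Clearance Extension: 1496 days claimed exceeds the 1256-day cap, so +1256 days → 5 February 2011.
Response Delay Deduction: −133 days → 25 September 2010.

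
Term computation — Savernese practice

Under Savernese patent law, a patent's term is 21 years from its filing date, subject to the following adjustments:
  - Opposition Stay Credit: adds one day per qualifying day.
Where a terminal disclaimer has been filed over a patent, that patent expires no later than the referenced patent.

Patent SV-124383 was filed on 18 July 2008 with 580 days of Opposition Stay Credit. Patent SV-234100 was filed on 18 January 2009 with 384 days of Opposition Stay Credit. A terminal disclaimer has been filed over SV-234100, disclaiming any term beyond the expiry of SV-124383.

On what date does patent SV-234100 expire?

February 6, 2031

Natural term of SV-234100:
  Base: filing + 21 years → 18 January 2030.
  Opposition Stay Credit: +384 days → 6 February 2031.
Expiry of referenced patent SV-124383:
  Base: filing + 21 years → 18 July 2029.
  Opposition Stay Credit: +580 days → 18 February 2031.
Terminal disclaimer: SV-234100 expires on the earlier of 6 February 2031 and 18 February 2031.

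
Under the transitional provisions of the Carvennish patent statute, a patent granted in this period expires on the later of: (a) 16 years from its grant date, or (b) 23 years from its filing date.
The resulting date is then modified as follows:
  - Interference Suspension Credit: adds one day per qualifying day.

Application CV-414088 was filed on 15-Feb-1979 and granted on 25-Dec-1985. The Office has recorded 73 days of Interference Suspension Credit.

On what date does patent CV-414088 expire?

(a) grant + 16 years → 25 December 2001.
(b) filing + 23 years → 15 February 2002.
Later of the two: 15 February 2002.
Interference Suspension Credit: +73 days → 29 April 2002.

2002-04-29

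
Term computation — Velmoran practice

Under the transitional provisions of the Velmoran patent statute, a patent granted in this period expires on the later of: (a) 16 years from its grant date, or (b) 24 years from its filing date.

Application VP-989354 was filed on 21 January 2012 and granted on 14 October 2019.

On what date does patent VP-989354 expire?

(a) grant + 16 years → 14 October 2035.
(b) filing + 24 years → 21 January 2036.
Later of the two: 21 January 2036.

2036-01-21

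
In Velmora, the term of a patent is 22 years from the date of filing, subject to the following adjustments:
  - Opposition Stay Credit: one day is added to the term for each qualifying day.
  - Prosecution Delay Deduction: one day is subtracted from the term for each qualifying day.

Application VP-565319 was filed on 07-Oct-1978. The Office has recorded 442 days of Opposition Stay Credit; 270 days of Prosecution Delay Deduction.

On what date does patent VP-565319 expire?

Base term: filing date + 22 years → 7 October 2000.
Opposition Stay Credit: +442 days → 23 December 2001.
Prosecution Delay Deduction: −270 days → 28 March 2001.

March 28, 2001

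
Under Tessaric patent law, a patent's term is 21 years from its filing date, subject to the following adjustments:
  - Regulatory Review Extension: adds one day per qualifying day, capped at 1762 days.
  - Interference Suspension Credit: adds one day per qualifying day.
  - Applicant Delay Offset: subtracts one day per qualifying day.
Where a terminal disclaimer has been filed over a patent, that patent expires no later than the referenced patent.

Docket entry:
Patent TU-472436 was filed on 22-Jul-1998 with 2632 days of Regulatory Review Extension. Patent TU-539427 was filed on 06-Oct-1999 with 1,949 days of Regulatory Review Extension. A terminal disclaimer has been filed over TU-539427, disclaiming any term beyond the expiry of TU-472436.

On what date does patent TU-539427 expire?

May 18, 2024

Natural term of TU-539427:
  Base: filing + 21 years → 6 October 2020.
  Regulatory Review Extension: 1949 days claimed exceeds the 1762-day cap, so +1762 days → 3 August 2025.
Expiry of referenced patent TU-472436:
  Base: filing + 21 years → 22 July 2019.
  Regulatory Review Extension: 2632 days claimed exceeds the 1762-day cap, so +1762 days → 18 May 2024.
Terminal disclaimer: TU-539427 expires on the earlier of 3 August 2025 and 18 May 2024.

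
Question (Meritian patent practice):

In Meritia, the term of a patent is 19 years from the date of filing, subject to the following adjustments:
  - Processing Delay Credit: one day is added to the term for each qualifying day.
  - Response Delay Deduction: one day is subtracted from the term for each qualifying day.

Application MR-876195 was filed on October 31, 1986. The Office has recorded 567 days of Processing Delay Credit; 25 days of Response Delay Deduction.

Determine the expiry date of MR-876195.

Base term: filing date + 19 years → 31 October 2005.
Processing Delay Credit: +567 days → 21 May 2007.
Response Delay Deduction: −25 days → 26 April 2007.

April 26, 2007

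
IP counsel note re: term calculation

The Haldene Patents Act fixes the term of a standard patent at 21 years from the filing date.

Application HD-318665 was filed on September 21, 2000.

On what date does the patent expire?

2021-09-21

Filing date + 21 years → 21 September 2021.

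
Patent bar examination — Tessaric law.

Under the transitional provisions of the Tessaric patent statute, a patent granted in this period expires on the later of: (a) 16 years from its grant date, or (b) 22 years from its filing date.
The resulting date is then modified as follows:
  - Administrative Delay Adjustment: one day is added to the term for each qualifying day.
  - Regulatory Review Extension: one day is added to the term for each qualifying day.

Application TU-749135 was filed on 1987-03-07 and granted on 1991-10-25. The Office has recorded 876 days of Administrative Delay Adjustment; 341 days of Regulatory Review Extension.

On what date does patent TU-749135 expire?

2012-07-06

(a) grant + 16 years → 25 October 2007.
(b) filing + 22 years → 7 March 2009.
Later of the two: 7 March 2009.
Administrative Delay Adjustment: +876 days → 31 July 2011.
Regulatory Review Extension: +341 days → 6 July 2012.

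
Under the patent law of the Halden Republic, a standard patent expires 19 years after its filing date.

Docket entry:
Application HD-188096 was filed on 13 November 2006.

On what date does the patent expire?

November 13, 2025

Filing date + 19 years → 13 November 2025.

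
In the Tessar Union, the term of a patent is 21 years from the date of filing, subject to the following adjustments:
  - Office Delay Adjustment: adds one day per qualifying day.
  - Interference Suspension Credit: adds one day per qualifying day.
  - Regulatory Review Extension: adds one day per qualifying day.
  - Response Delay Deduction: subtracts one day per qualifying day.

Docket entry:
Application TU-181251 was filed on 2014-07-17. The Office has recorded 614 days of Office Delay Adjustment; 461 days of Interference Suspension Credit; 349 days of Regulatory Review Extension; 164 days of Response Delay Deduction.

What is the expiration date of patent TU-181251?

December 28, 2038

Base term: filing date + 21 years → 17 July 2035.
Office Delay Adjustment: +614 days → 22 March 2037.
Interference Suspension Credit: +461 days → 26 June 2038.
Regulatory Review Extension: +349 days → 10 June 2039.
Response Delay Deduction: −164 days → 28 December 2038.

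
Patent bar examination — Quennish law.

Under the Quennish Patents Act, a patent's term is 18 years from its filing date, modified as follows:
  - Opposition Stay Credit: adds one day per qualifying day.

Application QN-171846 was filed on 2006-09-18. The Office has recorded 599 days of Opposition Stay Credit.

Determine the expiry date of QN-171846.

May 10, 2026

Base term: filing date + 18 years → 18 September 2024.
Opposition Stay Credit: +599 days → 10 May 2026.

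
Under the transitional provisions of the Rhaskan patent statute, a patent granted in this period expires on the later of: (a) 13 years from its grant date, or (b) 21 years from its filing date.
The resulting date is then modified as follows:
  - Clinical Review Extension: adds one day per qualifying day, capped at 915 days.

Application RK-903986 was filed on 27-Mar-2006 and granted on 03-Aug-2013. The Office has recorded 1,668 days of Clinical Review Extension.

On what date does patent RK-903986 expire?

(a) grant + 13 years → 3 August 2026.
(b) filing + 21 years → 27 March 2027.
Later of the two: 27 March 2027.
Clinical Review Extension: 1668 days claimed exceeds the 915-day cap, so +915 days → 27 September 2029.

2029-09-27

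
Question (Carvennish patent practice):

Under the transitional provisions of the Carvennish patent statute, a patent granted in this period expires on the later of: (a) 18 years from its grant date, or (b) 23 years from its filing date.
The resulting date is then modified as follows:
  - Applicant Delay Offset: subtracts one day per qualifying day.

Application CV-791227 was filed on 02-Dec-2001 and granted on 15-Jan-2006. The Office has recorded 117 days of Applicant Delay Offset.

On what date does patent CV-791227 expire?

(a) grant + 18 years → 15 January 2024.
(b) filing + 23 years → 2 December 2024.
Later of the two: 2 December 2024.
Applicant Delay Offset: −117 days → 7 August 2024.

2024-08-07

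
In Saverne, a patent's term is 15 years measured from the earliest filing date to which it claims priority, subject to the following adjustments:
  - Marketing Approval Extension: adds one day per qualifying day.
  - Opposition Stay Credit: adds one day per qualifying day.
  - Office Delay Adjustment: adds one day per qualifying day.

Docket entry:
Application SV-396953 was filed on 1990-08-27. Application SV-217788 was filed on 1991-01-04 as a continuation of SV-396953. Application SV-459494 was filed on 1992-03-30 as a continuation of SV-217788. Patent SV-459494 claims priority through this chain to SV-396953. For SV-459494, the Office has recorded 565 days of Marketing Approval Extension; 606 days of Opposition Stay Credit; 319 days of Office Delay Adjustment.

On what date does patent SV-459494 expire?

Earliest priority filing: 27 August 1990.
Base term: 27 August 1990 + 15 years → 27 August 2005.
Marketing Approval Extension: +565 days → 15 March 2007.
Opposition Stay Credit: +606 days → 10 November 2008.
Office Delay Adjustment: +319 days → 25 September 2009.

September 25, 2009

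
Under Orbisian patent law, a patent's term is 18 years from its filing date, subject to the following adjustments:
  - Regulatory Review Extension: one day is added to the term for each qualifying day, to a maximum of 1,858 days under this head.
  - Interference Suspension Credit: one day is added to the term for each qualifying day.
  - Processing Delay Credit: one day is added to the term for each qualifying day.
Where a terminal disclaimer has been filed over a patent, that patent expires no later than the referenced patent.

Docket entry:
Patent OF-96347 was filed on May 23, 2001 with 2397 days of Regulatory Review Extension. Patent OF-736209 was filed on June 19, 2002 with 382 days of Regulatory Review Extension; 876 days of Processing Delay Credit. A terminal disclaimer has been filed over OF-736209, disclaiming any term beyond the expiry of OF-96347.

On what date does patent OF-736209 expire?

Natural term of OF-736209:
  Base: filing + 18 years → 19 June 2020.
  Regulatory Review Extension: 382 days (within the 1858-day cap) → +382 days → 6 July 2021.
  Processing Delay Credit: +876 days → 29 November 2023.
Expiry of referenced patent OF-96347:
  Base: filing + 18 years → 23 May 2019.
  Regulatory Review Extension: 2397 days claimed exceeds the 1858-day cap, so +1858 days → 23 June 2024.
Terminal disclaimer: OF-736209 expires on the earlier of 29 November 2023 and 23 June 2024.

November 29, 2023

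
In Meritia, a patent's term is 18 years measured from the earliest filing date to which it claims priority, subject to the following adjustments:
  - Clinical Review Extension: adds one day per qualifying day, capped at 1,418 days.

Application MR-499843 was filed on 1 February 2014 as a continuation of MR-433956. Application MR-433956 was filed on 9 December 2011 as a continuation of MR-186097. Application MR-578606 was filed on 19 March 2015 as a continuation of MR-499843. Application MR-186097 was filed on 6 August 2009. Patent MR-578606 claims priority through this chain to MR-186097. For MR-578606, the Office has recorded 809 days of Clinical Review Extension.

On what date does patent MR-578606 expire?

2029-10-23

Earliest priority filing: 6 August 2009.
Base term: 6 August 2009 + 18 years → 6 August 2027.
Clinical Review Extension: 809 days (within the 1418-day cap) → +809 days → 23 October 2029.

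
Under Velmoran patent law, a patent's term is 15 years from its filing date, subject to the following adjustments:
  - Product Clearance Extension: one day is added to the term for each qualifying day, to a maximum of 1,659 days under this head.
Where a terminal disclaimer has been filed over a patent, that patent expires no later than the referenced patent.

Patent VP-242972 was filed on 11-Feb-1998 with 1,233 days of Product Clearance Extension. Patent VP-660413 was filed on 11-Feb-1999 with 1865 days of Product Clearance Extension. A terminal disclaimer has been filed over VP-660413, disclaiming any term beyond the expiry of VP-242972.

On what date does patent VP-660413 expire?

Natural term of VP-660413:
  Base: filing + 15 years → 11 February 2014.
  Product Clearance Extension: 1865 days claimed exceeds the 1659-day cap, so +1659 days → 28 August 2018.
Expiry of referenced patent VP-242972:
  Base: filing + 15 years → 11 February 2013.
  Product Clearance Extension: 1233 days (within the 1659-day cap) → +1233 days → 28 June 2016.
Terminal disclaimer: VP-660413 expires on the earlier of 28 August 2018 and 28 June 2016.

June 28, 2016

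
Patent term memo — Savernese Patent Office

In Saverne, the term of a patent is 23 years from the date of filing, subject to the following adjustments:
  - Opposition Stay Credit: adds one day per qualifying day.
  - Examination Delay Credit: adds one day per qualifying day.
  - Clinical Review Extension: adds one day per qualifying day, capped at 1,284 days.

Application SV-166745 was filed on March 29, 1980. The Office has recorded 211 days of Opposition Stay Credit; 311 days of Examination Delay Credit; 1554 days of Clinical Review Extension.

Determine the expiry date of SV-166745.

Base term: filing date + 23 years → 29 March 2003.
Opposition Stay Credit: +211 days → 26 October 2003.
Examination Delay Credit: +311 days → 1 September 2004.
Clinical Review Extension: 1554 days claimed exceeds the 1284-day cap, so +1284 days → 8 March 2008.

March 8, 2008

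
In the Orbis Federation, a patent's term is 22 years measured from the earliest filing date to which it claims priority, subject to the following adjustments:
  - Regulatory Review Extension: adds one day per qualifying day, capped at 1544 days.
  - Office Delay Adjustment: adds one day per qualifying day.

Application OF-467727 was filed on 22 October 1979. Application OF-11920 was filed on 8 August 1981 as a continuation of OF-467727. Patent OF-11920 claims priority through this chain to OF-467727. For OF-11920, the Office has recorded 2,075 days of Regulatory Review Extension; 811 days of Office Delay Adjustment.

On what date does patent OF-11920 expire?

April 3, 2008

Earliest priority filing: 22 October 1979.
Base term: 22 October 1979 + 22 years → 22 October 2001.
Regulatory Review Extension: 2075 days claimed exceeds the 1544-day cap, so +1544 days → 13 January 2006.
Office Delay Adjustment: +811 days → 3 April 2008.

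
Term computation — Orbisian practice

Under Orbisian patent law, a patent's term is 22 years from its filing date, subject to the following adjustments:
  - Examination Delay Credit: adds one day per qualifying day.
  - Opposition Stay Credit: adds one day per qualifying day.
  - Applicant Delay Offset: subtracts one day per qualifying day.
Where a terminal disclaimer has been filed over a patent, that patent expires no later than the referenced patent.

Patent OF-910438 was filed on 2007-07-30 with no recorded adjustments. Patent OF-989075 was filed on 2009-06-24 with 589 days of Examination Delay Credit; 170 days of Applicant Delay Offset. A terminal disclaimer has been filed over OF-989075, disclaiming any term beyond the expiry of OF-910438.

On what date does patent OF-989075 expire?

2029-07-30

Natural term of OF-989075:
  Base: filing + 22 years → 24 June 2031.
  Examination Delay Credit: +589 days → 2 February 2033.
  Applicant Delay Offset: −170 days → 16 August 2032.
Expiry of referenced patent OF-910438:
  Base: filing + 22 years → 30 July 2029.
Terminal disclaimer: OF-989075 expires on the earlier of 16 August 2032 and 30 July 2029.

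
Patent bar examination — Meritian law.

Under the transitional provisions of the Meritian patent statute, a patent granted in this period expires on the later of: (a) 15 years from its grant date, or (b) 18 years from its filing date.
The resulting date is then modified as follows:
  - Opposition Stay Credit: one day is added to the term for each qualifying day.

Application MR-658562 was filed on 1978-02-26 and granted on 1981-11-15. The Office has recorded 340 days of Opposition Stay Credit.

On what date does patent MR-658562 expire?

October 21, 1997

(a) grant + 15 years → 15 November 1996.
(b) filing + 18 years → 26 February 1996.
Later of the two: 15 November 1996.
Opposition Stay Credit: +340 days → 21 October 1997.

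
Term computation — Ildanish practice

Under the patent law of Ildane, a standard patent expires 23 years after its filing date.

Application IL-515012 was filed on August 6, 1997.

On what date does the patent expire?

August 6, 2020

Filing date + 23 years → 6 August 2020.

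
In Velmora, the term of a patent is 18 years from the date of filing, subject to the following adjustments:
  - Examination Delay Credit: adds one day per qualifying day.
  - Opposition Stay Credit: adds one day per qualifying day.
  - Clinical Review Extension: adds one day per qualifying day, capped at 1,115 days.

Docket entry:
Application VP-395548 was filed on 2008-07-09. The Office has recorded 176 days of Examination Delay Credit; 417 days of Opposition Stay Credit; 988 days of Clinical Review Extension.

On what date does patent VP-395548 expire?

Base term: filing date + 18 years → 9 July 2026.
Examination Delay Credit: +176 days → 1 January 2027.
Opposition Stay Credit: +417 days → 22 February 2028.
Clinical Review Extension: 988 days (within the 1115-day cap) → +988 days → 6 November 2030.

November 6, 2030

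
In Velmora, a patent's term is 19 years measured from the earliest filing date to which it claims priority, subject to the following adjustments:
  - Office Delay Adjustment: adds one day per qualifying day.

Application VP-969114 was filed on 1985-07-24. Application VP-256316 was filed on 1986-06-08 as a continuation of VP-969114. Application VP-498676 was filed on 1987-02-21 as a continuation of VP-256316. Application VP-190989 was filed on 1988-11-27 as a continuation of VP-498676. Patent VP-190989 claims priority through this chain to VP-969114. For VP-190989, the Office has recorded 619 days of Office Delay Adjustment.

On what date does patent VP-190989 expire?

Earliest priority filing: 24 July 1985.
Base term: 24 July 1985 + 19 years → 24 July 2004.
Office Delay Adjustment: +619 days → 4 April 2006.

April 4, 2006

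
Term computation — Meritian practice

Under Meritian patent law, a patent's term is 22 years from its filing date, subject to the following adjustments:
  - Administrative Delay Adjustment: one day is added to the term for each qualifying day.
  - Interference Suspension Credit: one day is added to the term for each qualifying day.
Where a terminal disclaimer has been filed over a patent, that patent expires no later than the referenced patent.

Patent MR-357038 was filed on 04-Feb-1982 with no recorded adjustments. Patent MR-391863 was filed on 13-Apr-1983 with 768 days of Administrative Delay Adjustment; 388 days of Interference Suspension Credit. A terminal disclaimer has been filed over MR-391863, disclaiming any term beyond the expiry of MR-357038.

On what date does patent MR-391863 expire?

February 4, 2004

Natural term of MR-391863:
  Base: filing + 22 years → 13 April 2005.
  Administrative Delay Adjustment: +768 days → 21 May 2007.
  Interference Suspension Credit: +388 days → 12 June 2008.
Expiry of referenced patent MR-357038:
  Base: filing + 22 years → 4 February 2004.
Terminal disclaimer: MR-391863 expires on the earlier of 12 June 2008 and 4 February 2004.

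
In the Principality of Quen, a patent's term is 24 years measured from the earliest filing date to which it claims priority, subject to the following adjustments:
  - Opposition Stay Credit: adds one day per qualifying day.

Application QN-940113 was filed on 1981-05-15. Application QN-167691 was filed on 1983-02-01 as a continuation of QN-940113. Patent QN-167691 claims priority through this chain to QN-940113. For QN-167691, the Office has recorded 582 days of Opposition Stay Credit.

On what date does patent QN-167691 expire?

December 18, 2006

Earliest priority filing: 15 May 1981.
Base term: 15 May 1981 + 24 years → 15 May 2005.
Opposition Stay Credit: +582 days → 18 December 2006.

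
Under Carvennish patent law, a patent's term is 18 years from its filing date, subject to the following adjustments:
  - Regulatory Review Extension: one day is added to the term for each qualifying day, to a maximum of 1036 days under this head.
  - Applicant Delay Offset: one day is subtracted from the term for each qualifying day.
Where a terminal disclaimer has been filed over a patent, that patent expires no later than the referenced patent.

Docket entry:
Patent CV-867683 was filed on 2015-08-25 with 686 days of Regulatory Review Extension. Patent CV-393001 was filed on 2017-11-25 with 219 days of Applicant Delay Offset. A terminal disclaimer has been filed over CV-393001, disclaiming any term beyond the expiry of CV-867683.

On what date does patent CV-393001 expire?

April 20, 2035

Natural term of CV-393001:
  Base: filing + 18 years → 25 November 2035.
  Applicant Delay Offset: −219 days → 20 April 2035.
Expiry of referenced patent CV-867683:
  Base: filing + 18 years → 25 August 2033.
  Regulatory Review Extension: 686 days (within the 1036-day cap) → +686 days → 12 July 2035.
Terminal disclaimer: CV-393001 expires on the earlier of 20 April 2035 and 12 July 2035.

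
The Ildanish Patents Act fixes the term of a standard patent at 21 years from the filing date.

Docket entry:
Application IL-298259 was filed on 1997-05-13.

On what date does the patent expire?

Filing date + 21 years → 13 May 2018.

May 13, 2018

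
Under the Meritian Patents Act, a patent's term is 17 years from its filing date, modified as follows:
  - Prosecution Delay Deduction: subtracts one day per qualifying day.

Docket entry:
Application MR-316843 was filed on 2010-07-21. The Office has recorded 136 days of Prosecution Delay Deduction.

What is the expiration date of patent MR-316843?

March 7, 2027

Base term: filing date + 17 years → 21 July 2027.
Prosecution Delay Deduction: −136 days → 7 March 2027.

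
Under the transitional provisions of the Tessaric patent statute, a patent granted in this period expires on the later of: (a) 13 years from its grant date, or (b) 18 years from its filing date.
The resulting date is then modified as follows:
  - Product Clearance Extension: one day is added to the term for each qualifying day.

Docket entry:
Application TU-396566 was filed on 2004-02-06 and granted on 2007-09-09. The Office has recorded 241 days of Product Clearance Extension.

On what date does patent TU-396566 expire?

(a) grant + 13 years → 9 September 2020.
(b) filing + 18 years → 6 February 2022.
Later of the two: 6 February 2022.
Product Clearance Extension: +241 days → 5 October 2022.

October 5, 2022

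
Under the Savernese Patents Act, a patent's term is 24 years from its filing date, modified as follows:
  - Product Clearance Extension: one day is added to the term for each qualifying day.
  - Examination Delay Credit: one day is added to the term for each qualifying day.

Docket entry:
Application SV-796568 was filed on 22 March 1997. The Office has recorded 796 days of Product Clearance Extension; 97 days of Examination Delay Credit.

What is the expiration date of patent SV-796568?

Base term: filing date + 24 years → 22 March 2021.
Product Clearance Extension: +796 days → 27 May 2023.
Examination Delay Credit: +97 days → 1 September 2023.

2023-09-01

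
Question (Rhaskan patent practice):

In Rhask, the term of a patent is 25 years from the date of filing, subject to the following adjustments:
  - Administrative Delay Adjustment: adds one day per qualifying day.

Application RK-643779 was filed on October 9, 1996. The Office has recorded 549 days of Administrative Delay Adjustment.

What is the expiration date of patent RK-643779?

Base term: filing date + 25 years → 9 October 2021.
Administrative Delay Adjustment: +549 days → 11 April 2023.

2023-04-11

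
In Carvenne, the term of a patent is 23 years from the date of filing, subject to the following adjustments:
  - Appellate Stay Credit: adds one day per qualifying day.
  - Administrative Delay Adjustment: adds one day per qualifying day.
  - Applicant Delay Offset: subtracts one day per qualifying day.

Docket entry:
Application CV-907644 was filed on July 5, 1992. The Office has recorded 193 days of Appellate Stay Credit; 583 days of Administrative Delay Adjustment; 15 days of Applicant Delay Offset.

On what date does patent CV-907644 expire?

Base term: filing date + 23 years → 5 July 2015.
Appellate Stay Credit: +193 days → 14 January 2016.
Administrative Delay Adjustment: +583 days → 19 August 2017.
Applicant Delay Offset: −15 days → 4 August 2017.

August 4, 2017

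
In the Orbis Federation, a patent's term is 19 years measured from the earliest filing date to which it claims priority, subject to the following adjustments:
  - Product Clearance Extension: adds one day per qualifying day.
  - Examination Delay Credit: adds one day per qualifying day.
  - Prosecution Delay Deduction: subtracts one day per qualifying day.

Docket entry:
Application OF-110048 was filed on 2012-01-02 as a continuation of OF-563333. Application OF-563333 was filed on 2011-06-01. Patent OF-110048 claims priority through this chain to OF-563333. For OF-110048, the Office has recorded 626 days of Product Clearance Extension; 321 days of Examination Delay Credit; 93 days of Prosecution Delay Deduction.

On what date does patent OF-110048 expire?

Earliest priority filing: 1 June 2011.
Base term: 1 June 2011 + 19 years → 1 June 2030.
Product Clearance Extension: +626 days → 17 February 2032.
Examination Delay Credit: +321 days → 3 January 2033.
Prosecution Delay Deduction: −93 days → 2 October 2032.

October 2, 2032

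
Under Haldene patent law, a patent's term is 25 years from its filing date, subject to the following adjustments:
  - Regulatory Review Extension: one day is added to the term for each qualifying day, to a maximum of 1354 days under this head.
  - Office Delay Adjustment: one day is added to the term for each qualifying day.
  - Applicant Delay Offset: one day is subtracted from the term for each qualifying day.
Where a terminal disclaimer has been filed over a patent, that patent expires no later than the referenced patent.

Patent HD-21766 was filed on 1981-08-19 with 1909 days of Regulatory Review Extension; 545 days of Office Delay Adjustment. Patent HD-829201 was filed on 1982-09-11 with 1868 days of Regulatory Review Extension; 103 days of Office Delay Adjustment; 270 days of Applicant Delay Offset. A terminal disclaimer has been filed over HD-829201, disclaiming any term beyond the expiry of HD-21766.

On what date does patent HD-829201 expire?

Natural term of HD-829201:
  Base: filing + 25 years → 11 September 2007.
  Regulatory Review Extension: 1868 days claimed exceeds the 1354-day cap, so +1354 days → 27 May 2011.
  Office Delay Adjustment: +103 days → 7 September 2011.
  Applicant Delay Offset: −270 days → 11 December 2010.
Expiry of referenced patent HD-21766:
  Base: filing + 25 years → 19 August 2006.
  Regulatory Review Extension: 1909 days claimed exceeds the 1354-day cap, so +1354 days → 4 May 2010.
  Office Delay Adjustment: +545 days → 31 October 2011.
Terminal disclaimer: HD-829201 expires on the earlier of 11 December 2010 and 31 October 2011.

December 11, 2010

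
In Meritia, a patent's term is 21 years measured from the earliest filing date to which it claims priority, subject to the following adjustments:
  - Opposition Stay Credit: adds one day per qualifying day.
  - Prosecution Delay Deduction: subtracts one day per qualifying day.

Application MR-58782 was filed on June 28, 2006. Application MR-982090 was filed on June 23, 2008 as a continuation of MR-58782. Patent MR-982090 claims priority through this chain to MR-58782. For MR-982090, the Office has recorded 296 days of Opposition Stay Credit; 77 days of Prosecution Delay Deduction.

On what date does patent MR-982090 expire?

2028-02-02

Earliest priority filing: 28 June 2006.
Base term: 28 June 2006 + 21 years → 28 June 2027.
Opposition Stay Credit: +296 days → 19 April 2028.
Prosecution Delay Deduction: −77 days → 2 February 2028.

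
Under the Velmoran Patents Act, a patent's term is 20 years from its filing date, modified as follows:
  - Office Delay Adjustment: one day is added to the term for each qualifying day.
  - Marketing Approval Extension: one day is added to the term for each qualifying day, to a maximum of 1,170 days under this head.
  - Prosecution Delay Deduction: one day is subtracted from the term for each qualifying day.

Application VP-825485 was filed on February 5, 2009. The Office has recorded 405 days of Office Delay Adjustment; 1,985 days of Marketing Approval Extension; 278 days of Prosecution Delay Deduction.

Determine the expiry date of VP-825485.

August 25, 2032

Base term: filing date + 20 years → 5 February 2029.
Office Delay Adjustment: +405 days → 17 March 2030.
Marketing Approval Extension: 1985 days claimed exceeds the 1170-day cap, so +1170 days → 30 May 2033.
Prosecution Delay Deduction: −278 days → 25 August 2032.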